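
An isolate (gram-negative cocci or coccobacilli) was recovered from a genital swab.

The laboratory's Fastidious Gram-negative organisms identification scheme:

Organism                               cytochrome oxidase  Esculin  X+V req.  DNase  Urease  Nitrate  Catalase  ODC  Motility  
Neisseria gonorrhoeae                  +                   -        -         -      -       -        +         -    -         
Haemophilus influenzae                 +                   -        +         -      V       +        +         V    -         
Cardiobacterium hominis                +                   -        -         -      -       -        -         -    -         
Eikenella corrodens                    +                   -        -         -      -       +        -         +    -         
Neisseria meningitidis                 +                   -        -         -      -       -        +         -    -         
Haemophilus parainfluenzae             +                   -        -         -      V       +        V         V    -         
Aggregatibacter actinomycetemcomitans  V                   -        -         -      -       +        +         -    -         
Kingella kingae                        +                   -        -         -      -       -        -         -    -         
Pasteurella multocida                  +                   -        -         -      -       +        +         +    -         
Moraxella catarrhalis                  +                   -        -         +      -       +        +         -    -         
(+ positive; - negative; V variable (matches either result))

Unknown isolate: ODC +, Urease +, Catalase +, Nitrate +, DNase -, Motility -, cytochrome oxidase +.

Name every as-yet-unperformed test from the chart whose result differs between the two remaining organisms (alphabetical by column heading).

Catalase +: excludes Cardiobacterium hominis, Eikenella corrodens, Kingella kingae — 7 left.
cytochrome oxidase +: all 7 remaining candidates are consistent.
Motility -: all 7 remaining candidates are consistent.
Nitrate +: excludes Neisseria gonorrhoeae, Neisseria meningitidis — 5 left.
DNase -: excludes Moraxella catarrhalis — 4 left.
ODC +: excludes Aggregatibacter actinomycetemcomitans — 3 left.
Urease +: excludes Pasteurella multocida — 2 left.
Two candidates remain: Haemophilus influenzae and Haemophilus parainfluenzae.
  Esculin: - vs - — same for both, does not separate.
  X+V req.: Haemophilus influenzae +, Haemophilus parainfluenzae - — discriminates.

X+V req.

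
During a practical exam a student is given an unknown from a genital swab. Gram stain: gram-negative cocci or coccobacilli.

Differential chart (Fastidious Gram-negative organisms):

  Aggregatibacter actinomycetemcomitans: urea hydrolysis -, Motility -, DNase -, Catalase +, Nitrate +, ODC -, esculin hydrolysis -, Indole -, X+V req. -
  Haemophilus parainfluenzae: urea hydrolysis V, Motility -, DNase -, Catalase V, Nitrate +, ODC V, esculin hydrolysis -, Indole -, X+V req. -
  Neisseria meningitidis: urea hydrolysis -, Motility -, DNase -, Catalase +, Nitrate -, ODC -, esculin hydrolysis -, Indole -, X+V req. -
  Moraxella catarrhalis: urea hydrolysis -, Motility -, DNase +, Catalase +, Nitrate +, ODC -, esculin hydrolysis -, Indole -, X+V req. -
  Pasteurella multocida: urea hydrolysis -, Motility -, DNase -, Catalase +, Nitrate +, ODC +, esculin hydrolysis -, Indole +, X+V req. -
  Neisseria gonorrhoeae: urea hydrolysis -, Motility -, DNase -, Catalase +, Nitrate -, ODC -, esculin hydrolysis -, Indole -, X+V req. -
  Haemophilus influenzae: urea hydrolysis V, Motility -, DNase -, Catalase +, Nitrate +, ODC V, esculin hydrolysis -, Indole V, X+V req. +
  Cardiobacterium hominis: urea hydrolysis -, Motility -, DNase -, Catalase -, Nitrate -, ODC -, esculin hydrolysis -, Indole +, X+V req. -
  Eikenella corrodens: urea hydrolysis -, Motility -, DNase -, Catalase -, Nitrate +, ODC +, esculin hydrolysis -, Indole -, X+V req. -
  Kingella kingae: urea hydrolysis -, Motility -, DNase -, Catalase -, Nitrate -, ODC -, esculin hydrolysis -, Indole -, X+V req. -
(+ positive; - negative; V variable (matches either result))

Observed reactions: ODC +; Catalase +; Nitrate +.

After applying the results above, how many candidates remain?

3

Nitrate +: excludes Neisseria meningitidis, Neisseria gonorrhoeae, Cardiobacterium hominis, Kingella kingae — 6 left.
ODC +: excludes Aggregatibacter actinomycetemcomitans, Moraxella catarrhalis — 4 left.
Catalase +: excludes Eikenella corrodens — 3 left.
Still consistent: Haemophilus influenzae, Haemophilus parainfluenzae, Pasteurella multocida.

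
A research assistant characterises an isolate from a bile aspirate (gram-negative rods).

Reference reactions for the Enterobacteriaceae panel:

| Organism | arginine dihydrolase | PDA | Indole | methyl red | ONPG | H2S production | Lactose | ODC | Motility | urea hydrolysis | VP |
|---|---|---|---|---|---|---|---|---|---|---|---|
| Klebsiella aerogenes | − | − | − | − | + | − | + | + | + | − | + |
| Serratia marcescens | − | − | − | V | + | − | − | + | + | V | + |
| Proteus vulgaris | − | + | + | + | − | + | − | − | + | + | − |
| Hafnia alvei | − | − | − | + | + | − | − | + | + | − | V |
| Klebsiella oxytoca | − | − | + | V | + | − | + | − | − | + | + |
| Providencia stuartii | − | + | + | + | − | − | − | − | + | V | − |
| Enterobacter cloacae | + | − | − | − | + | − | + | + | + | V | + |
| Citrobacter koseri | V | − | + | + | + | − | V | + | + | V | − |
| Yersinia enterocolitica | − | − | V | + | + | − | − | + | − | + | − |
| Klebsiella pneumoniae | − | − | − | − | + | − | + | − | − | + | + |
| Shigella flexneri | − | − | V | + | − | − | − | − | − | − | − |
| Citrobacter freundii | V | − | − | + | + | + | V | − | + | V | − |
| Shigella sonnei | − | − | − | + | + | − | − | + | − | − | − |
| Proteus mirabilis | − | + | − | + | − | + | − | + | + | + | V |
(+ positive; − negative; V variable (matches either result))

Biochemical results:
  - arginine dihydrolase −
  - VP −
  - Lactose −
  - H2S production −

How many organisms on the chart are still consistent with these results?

6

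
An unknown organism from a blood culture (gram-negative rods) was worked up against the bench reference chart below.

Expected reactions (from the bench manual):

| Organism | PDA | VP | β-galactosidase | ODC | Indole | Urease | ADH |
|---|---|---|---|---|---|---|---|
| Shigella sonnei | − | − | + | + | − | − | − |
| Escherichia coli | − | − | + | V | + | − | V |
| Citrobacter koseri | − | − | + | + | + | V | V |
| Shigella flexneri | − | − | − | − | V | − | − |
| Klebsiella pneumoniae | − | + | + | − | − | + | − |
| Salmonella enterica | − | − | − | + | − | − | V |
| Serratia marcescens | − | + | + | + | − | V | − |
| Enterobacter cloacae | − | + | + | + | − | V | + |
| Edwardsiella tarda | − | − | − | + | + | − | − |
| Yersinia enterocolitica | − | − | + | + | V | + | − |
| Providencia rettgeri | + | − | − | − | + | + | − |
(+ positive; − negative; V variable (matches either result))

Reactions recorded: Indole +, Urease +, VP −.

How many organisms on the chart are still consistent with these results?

3

Indole +: excludes 5 organisms — 6 left.
Urease +: excludes Escherichia coli, Shigella flexneri, Edwardsiella tarda — 3 left.
VP −: all 3 remaining candidates are consistent.
Still consistent: Citrobacter koseri, Providencia rettgeri, Yersinia enterocolitica.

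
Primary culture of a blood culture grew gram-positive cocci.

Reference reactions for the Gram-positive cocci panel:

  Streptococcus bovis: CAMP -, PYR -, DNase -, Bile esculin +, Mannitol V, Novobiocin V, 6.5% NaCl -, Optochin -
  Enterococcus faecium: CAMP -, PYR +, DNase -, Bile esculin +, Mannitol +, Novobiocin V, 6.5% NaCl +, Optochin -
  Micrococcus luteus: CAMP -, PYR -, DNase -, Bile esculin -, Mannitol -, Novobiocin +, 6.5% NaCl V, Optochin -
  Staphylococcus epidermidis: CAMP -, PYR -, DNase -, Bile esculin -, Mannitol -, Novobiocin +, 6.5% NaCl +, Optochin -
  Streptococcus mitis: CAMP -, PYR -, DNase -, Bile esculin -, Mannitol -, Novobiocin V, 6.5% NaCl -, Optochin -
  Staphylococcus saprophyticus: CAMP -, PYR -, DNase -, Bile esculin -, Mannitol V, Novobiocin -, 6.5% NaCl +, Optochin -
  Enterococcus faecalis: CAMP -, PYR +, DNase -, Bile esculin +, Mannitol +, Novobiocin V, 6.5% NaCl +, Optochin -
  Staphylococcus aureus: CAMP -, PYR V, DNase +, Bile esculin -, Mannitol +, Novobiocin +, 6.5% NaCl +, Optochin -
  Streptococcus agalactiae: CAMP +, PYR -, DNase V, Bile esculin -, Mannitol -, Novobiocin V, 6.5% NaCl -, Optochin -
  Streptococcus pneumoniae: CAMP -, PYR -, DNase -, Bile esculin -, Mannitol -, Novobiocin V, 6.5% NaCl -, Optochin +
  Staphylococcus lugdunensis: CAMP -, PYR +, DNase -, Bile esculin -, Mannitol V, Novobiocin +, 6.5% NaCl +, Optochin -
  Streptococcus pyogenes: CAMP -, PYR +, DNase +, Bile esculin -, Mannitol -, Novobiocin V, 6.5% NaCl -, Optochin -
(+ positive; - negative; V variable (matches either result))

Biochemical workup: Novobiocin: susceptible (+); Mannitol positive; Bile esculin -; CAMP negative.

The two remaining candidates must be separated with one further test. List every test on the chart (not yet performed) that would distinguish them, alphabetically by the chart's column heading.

DNase

Bile esculin -: excludes Streptococcus bovis, Enterococcus faecium, Enterococcus faecalis — 9 left.
Novobiocin +: excludes Staphylococcus saprophyticus — 8 left.
CAMP -: excludes Streptococcus agalactiae — 7 left.
Mannitol +: excludes 5 organisms — 2 left.
Two candidates remain: Staphylococcus aureus and Staphylococcus lugdunensis.
  PYR: V vs + — variable for at least one, does not separate.
  DNase: Staphylococcus aureus +, Staphylococcus lugdunensis - — discriminates.
  6.5% NaCl: + vs + — same for both, does not separate.
  Optochin: - vs - — same for both, does not separate.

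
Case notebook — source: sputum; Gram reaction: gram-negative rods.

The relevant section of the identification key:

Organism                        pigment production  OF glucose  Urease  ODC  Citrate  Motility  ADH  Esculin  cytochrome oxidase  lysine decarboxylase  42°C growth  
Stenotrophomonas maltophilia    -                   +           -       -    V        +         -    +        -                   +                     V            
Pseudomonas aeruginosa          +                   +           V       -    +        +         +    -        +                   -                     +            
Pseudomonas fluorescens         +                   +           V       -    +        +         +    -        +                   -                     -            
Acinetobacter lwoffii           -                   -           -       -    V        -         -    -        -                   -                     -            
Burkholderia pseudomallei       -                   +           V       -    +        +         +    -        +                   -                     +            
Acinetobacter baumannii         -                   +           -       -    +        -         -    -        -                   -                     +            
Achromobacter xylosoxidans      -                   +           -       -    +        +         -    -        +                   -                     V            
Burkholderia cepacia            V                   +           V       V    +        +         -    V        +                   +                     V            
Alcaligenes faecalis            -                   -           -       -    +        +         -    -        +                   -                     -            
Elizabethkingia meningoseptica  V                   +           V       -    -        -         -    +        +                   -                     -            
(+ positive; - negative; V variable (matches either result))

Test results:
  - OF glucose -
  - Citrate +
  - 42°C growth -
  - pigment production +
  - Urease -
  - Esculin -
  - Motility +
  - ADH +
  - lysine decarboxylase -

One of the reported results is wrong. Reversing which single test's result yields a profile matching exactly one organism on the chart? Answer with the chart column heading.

OF glucose

As reported, no row in the chart matches all 9 reactions.
Reversing pigment production → still no organism matches.
Reversing 42°C growth → still no organism matches.
Reversing ADH → still no organism matches.
Reversing Motility → still no organism matches.
Reversing OF glucose (to +) → unique match: Pseudomonas fluorescens.
Reversing Esculin → still no organism matches.
Reversing lysine decarboxylase → still no organism matches.
Reversing Urease → still no organism matches.
Reversing Citrate → still no organism matches.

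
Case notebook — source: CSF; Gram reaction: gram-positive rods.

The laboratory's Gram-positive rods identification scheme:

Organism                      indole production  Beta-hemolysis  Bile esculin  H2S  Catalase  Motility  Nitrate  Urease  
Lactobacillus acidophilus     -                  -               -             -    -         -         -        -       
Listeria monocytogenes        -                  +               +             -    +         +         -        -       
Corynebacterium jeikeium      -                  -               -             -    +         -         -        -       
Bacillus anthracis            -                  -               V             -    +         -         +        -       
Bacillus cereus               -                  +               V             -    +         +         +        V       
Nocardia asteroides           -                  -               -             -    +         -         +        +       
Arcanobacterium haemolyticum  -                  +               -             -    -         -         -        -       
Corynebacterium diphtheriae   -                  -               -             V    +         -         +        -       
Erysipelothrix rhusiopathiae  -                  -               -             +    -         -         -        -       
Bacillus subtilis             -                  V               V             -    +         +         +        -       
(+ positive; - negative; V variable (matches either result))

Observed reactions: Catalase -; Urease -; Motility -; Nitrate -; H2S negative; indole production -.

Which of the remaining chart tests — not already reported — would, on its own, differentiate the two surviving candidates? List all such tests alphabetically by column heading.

H2S -: excludes Erysipelothrix rhusiopathiae — 9 left.
indole production -: all 9 remaining candidates are consistent.
Nitrate -: excludes 5 organisms — 4 left.
Motility -: excludes Listeria monocytogenes — 3 left.
Urease -: all 3 remaining candidates are consistent.
Catalase -: excludes Corynebacterium jeikeium — 2 left.
Two candidates remain: Arcanobacterium haemolyticum and Lactobacillus acidophilus.
  Beta-hemolysis: Arcanobacterium haemolyticum +, Lactobacillus acidophilus - — discriminates.
  Bile esculin: - vs - — same for both, does not separate.

Beta-hemolysis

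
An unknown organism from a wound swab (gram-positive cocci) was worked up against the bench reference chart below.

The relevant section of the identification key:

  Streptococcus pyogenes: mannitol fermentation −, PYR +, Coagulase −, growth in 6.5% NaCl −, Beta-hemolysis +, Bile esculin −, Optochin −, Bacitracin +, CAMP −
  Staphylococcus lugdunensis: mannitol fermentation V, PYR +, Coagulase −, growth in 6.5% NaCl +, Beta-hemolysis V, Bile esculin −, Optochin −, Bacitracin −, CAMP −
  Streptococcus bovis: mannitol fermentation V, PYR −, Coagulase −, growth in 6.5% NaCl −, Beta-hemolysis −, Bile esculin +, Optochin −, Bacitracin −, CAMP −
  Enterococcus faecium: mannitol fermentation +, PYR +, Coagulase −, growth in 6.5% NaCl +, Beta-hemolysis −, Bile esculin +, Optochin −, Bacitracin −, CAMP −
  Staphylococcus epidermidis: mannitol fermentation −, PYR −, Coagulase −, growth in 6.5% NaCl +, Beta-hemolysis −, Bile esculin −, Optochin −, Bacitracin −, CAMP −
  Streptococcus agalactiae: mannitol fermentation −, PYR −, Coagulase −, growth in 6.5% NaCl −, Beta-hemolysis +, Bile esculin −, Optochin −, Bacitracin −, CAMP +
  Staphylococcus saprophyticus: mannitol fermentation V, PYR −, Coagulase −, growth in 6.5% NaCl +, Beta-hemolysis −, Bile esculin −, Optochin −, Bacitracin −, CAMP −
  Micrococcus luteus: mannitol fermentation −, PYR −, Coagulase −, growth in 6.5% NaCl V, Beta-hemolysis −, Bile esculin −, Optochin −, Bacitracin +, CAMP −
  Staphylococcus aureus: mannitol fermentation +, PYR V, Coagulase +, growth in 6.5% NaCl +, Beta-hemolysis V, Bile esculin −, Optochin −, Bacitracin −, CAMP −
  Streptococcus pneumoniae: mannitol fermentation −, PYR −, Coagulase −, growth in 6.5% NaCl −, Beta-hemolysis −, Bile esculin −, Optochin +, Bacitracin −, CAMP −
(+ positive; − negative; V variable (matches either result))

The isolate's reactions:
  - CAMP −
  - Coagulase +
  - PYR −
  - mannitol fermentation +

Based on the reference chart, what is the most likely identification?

Staphylococcus aureus

CAMP −: excludes Streptococcus agalactiae — 9 left.
Coagulase +: excludes 8 organisms — 1 left.
mannitol fermentation +: the one remaining candidate is consistent.
PYR −: the one remaining candidate is consistent.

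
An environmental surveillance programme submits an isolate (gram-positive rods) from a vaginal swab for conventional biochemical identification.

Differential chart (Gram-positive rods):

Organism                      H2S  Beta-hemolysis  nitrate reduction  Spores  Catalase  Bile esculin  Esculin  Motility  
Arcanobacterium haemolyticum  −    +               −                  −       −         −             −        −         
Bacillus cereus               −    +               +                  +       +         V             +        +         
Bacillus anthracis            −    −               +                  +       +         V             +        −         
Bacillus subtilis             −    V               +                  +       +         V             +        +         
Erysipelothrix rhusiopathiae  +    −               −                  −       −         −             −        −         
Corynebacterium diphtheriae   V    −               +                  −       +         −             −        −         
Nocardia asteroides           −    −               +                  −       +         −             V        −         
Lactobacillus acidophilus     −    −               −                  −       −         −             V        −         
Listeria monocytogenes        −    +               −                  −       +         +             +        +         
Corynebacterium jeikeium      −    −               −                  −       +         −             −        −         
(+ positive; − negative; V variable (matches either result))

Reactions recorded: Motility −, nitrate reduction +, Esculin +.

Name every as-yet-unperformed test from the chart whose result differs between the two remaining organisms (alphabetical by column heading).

Spores

Esculin +: excludes Arcanobacterium haemolyticum, Erysipelothrix rhusiopathiae, Corynebacterium diphtheriae, Corynebacterium jeikeium — 6 left.
nitrate reduction +: excludes Lactobacillus acidophilus, Listeria monocytogenes — 4 left.
Motility −: excludes Bacillus cereus, Bacillus subtilis — 2 left.
Two candidates remain: Bacillus anthracis and Nocardia asteroides.
  H2S: − vs − — same for both, does not separate.
  Beta-hemolysis: − vs − — same for both, does not separate.
  Spores: Bacillus anthracis +, Nocardia asteroides − — discriminates.
  Catalase: + vs + — same for both, does not separate.
  Bile esculin: V vs − — variable for at least one, does not separate.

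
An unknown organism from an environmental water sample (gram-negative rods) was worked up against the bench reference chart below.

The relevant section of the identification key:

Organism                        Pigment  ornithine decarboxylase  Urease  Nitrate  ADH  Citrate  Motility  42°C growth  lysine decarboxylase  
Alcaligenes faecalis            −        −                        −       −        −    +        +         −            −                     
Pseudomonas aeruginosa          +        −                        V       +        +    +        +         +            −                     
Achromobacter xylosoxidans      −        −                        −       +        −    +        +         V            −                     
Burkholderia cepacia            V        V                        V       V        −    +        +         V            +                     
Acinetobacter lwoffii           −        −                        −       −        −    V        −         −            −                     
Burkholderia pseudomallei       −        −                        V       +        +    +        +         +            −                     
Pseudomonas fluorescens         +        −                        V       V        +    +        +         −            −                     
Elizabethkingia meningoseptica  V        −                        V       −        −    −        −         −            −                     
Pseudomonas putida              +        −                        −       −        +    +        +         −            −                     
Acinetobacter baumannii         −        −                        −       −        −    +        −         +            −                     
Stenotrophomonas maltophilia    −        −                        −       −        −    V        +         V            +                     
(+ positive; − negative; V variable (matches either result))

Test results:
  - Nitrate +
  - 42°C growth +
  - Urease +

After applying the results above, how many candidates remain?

Urease +: excludes 6 organisms — 5 left.
42°C growth +: excludes Pseudomonas fluorescens, Elizabethkingia meningoseptica — 3 left.
Nitrate +: all 3 remaining candidates are consistent.
Still consistent: Burkholderia cepacia, Burkholderia pseudomallei, Pseudomonas aeruginosa.

3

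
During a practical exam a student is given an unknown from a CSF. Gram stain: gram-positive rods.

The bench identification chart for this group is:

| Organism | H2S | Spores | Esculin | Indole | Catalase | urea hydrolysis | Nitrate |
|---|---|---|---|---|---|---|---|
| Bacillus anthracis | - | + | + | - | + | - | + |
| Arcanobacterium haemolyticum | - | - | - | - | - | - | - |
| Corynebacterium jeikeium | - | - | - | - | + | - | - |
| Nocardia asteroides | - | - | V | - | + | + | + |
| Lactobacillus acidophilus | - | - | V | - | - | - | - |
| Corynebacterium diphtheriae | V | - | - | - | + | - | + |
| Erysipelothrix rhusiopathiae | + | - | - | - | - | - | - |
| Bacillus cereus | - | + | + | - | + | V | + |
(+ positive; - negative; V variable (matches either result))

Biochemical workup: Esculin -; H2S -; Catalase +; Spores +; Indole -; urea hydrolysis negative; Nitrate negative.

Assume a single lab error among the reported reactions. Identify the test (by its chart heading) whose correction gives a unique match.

Spores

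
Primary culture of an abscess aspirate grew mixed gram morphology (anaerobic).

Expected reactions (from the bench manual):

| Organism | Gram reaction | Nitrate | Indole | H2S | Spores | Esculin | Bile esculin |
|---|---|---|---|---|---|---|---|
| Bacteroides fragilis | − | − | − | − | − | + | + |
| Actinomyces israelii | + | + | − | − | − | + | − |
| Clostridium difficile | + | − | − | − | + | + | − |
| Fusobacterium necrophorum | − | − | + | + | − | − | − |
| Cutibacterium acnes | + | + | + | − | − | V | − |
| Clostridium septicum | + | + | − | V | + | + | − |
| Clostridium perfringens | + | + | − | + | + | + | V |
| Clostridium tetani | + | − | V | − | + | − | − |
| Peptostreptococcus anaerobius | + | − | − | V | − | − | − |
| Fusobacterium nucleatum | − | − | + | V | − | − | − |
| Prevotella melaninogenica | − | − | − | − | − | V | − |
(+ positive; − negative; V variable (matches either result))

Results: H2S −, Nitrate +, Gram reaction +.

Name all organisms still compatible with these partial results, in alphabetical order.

Actinomyces israelii, Clostridium septicum, Cutibacterium acnes

Nitrate +: excludes 7 organisms — 4 left.
Gram reaction +: all 4 remaining candidates are consistent.
H2S −: excludes Clostridium perfringens — 3 left.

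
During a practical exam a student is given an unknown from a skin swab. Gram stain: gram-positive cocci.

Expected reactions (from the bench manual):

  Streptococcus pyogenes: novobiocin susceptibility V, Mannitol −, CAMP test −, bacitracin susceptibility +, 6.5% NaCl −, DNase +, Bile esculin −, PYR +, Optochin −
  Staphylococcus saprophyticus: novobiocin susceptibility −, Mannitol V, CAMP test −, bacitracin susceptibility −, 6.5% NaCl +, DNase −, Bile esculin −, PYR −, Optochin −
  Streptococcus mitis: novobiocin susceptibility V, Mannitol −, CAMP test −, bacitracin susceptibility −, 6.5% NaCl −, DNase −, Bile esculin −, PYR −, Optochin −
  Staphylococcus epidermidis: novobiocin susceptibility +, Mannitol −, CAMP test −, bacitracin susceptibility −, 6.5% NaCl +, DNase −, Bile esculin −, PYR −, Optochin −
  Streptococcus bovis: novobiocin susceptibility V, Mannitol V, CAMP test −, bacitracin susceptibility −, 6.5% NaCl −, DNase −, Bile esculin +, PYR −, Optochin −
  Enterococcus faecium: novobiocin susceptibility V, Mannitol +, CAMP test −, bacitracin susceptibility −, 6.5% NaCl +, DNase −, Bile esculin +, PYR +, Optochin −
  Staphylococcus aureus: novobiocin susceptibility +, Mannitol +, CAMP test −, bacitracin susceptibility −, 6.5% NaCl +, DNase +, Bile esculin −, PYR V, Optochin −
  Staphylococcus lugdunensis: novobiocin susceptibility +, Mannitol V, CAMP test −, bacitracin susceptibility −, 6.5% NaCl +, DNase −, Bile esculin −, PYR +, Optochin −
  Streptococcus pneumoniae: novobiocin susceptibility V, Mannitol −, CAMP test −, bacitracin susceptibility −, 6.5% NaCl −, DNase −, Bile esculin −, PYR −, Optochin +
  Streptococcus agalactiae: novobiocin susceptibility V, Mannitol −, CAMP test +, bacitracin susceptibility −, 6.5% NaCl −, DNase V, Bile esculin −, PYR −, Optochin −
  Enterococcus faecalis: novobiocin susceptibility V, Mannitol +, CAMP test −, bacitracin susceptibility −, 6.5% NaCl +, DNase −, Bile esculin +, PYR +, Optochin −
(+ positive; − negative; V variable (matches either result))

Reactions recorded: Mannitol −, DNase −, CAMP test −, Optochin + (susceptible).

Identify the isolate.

Streptococcus pneumoniae

Optochin +: excludes 10 organisms — 1 left.
CAMP test −: the one remaining candidate is consistent.
Mannitol −: the one remaining candidate is consistent.
DNase −: the one remaining candidate is consistent.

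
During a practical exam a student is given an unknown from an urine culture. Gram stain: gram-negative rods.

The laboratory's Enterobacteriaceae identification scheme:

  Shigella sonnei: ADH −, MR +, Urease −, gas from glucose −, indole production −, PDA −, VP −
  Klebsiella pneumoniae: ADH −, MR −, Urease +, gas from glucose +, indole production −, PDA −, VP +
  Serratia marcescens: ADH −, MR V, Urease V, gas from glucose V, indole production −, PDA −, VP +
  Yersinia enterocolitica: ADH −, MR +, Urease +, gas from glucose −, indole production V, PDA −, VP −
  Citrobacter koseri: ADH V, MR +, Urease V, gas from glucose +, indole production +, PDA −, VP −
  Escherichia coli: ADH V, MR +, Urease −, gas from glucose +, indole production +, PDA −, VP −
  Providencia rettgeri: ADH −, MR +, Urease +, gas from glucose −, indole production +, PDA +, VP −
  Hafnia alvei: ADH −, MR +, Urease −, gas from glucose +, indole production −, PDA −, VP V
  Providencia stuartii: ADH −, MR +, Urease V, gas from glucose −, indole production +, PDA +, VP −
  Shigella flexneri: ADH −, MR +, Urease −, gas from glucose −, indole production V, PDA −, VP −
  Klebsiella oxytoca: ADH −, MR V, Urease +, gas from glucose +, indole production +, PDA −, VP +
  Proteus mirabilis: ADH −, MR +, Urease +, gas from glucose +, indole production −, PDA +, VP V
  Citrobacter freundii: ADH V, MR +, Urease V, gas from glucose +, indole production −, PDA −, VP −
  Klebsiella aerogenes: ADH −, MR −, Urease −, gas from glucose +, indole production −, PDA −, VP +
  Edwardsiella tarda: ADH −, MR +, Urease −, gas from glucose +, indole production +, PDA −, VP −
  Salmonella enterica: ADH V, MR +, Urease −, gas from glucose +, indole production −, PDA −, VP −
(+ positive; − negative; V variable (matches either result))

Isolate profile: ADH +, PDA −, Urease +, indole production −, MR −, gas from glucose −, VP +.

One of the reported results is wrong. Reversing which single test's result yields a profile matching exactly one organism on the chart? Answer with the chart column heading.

As reported, no row in the chart matches all 7 reactions.
Reversing PDA → still no organism matches.
Reversing MR → still no organism matches.
Reversing VP → still no organism matches.
Reversing Urease → still no organism matches.
Reversing ADH (to −) → unique match: Serratia marcescens.
Reversing indole production → still no organism matches.
Reversing gas from glucose → still no organism matches.

ADH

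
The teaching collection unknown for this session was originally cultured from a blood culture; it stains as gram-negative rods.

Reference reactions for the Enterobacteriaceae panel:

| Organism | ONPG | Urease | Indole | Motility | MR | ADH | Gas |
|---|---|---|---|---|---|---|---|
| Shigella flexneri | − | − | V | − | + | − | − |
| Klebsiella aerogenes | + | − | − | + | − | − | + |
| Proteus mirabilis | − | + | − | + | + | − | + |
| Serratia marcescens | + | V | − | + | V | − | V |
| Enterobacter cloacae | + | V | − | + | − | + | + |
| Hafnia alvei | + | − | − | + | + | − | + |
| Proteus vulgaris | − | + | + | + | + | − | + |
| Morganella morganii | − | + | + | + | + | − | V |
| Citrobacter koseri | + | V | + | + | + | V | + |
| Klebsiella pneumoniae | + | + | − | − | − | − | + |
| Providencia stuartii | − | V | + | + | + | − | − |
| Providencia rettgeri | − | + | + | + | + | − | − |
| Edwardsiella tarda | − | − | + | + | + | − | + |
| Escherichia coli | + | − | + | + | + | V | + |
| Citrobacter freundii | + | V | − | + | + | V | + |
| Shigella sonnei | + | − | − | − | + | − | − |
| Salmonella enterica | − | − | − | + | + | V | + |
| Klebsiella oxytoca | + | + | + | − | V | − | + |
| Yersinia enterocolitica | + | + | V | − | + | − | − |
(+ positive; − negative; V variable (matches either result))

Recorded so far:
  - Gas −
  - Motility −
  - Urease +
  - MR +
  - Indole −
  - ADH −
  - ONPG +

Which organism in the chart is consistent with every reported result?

Yersinia enterocolitica

Indole −: excludes 8 organisms — 11 left.
Urease +: excludes 5 organisms — 6 left.
Motility −: excludes Proteus mirabilis, Serratia marcescens, Enterobacter cloacae, Citrobacter freundii — 2 left.
Gas −: excludes Klebsiella pneumoniae — 1 left.
MR +: the one remaining candidate is consistent.
ONPG +: the one remaining candidate is consistent.
ADH −: the one remaining candidate is consistent.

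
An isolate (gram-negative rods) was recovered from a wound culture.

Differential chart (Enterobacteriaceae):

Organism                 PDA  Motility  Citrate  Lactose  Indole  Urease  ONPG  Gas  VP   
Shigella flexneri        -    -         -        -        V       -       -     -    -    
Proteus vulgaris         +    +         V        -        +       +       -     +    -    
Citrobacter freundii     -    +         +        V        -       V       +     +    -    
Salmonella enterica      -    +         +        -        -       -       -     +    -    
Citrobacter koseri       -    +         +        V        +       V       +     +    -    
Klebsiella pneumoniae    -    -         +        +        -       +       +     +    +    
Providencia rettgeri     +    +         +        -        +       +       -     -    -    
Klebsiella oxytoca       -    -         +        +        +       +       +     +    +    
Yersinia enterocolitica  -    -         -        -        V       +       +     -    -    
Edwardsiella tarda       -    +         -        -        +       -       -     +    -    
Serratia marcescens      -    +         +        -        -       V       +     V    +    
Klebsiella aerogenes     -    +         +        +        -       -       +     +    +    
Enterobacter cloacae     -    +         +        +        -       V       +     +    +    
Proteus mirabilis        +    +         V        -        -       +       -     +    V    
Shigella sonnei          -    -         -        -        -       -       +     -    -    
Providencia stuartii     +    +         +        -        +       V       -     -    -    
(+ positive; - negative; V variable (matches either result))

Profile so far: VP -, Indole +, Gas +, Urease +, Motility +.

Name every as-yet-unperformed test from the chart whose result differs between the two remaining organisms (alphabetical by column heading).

ONPG, PDA

Motility +: excludes 5 organisms — 11 left.
Gas +: excludes Providencia rettgeri, Providencia stuartii — 9 left.
Urease +: excludes Salmonella enterica, Edwardsiella tarda, Klebsiella aerogenes — 6 left.
VP -: excludes Serratia marcescens, Enterobacter cloacae — 4 left.
Indole +: excludes Citrobacter freundii, Proteus mirabilis — 2 left.
Two candidates remain: Citrobacter koseri and Proteus vulgaris.
  PDA: Citrobacter koseri -, Proteus vulgaris + — discriminates.
  Citrate: + vs V — variable for at least one, does not separate.
  Lactose: V vs - — variable for at least one, does not separate.
  ONPG: Citrobacter koseri +, Proteus vulgaris - — discriminates.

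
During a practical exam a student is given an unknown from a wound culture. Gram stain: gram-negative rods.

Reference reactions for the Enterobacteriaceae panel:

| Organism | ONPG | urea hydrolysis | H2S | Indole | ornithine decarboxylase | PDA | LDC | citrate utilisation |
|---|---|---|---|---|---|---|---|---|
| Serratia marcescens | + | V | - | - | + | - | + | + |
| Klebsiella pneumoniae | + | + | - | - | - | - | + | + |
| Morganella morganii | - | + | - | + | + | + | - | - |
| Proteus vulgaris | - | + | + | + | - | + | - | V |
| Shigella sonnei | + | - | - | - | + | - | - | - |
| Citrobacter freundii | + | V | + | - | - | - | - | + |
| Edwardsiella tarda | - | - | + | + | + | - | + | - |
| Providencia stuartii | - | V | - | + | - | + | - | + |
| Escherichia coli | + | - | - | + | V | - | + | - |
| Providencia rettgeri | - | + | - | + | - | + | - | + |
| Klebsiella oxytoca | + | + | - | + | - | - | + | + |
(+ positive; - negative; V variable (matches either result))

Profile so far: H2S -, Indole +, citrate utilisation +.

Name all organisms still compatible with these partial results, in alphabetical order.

H2S -: excludes Proteus vulgaris, Citrobacter freundii, Edwardsiella tarda — 8 left.
Indole +: excludes Serratia marcescens, Klebsiella pneumoniae, Shigella sonnei — 5 left.
citrate utilisation +: excludes Morganella morganii, Escherichia coli — 3 left.

Klebsiella oxytoca, Providencia rettgeri, Providencia stuartii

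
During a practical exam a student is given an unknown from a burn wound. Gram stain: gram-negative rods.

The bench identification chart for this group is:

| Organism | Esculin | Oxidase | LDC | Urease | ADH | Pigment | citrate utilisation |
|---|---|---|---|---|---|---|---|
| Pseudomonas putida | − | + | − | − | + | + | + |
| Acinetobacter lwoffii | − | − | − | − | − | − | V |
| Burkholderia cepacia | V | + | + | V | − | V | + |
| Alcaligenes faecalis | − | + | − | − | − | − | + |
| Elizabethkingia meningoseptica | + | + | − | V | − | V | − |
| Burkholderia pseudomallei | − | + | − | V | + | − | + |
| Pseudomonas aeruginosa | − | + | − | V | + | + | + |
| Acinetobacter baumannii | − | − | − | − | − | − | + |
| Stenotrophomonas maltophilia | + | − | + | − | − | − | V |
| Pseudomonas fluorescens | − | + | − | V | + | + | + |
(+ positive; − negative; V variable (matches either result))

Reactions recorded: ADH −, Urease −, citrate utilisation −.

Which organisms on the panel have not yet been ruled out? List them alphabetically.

Acinetobacter lwoffii, Elizabethkingia meningoseptica, Stenotrophomonas maltophilia

citrate utilisation −: excludes 7 organisms — 3 left.
ADH −: all 3 remaining candidates are consistent.
Urease −: all 3 remaining candidates are consistent.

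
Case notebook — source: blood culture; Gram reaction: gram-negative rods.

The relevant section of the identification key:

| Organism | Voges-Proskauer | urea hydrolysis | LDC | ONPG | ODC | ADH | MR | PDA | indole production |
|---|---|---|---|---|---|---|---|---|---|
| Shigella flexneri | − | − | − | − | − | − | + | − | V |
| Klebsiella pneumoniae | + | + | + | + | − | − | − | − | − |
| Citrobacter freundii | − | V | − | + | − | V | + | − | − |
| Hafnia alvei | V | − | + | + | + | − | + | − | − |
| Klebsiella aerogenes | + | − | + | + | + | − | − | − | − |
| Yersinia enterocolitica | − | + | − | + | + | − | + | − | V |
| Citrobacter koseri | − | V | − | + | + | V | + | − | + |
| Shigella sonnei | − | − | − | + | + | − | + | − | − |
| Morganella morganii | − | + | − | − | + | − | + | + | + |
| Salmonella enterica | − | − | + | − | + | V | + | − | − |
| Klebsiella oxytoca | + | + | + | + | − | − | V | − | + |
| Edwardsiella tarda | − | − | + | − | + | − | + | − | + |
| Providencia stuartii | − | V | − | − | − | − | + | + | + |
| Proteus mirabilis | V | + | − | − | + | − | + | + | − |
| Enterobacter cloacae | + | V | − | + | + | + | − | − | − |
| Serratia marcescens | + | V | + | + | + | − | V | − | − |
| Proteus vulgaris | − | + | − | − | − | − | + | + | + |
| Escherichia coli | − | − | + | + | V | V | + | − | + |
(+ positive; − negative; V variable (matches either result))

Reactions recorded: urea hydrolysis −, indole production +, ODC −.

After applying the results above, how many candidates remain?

3

urea hydrolysis −: excludes 6 organisms — 12 left.
ODC −: excludes 8 organisms — 4 left.
indole production +: excludes Citrobacter freundii — 3 left.
Still consistent: Escherichia coli, Providencia stuartii, Shigella flexneri.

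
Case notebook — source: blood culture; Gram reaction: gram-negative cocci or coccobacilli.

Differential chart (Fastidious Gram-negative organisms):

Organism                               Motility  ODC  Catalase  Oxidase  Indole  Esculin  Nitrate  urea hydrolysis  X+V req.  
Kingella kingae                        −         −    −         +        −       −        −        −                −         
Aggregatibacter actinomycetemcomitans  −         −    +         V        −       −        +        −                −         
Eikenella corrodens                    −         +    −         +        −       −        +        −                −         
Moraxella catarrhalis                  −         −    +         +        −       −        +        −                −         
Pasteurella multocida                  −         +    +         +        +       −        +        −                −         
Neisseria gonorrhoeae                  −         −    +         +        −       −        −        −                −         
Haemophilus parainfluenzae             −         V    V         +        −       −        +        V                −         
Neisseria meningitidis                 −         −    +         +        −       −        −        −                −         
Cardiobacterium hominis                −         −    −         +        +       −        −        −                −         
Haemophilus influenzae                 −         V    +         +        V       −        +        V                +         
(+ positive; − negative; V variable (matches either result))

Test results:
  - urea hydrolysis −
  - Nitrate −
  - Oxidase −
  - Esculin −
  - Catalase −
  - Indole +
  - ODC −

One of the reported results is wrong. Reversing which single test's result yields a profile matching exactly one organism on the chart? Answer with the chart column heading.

Oxidase

As reported, no row in the chart matches all 7 reactions.
Reversing ODC → still no organism matches.
Reversing Esculin → still no organism matches.
Reversing urea hydrolysis → still no organism matches.
Reversing Catalase → still no organism matches.
Reversing Oxidase (to +) → unique match: Cardiobacterium hominis.
Reversing Nitrate → still no organism matches.
Reversing Indole → still no organism matches.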